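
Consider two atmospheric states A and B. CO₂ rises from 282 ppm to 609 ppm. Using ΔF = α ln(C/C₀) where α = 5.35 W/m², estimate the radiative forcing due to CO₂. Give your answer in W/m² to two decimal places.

ΔF = 4.12 W/m²

CO₂: 5.35 × ln(609/282) = 5.35 × ln(2.15957) = 5.35 × 0.76991 = 4.1190 W/m².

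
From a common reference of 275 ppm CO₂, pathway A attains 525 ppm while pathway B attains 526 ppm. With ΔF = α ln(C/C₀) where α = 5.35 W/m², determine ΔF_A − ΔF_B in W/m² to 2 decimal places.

ΔF_A − ΔF_B = -0.01 W/m²

ΔF_A = 5.35 ln(525/275) = 5.35 × 0.64663 = 3.4595 W/m².
ΔF_B = 5.35 ln(526/275) = 5.35 × 0.64853 = 3.4696 W/m².
Difference: 3.4595 − 3.4696 = -0.0101 W/m².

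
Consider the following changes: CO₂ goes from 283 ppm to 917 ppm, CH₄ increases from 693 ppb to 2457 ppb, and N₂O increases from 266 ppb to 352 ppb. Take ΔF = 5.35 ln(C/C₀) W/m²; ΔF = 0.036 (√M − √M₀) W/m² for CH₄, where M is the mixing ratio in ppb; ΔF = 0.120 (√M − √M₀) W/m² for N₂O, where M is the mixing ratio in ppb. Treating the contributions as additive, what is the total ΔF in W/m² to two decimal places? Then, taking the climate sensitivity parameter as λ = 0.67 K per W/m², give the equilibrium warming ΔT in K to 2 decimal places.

ΔF = 7.42 W/m²; ΔT = 4.97 K

CO₂: 5.35 × ln(917/283) = 5.35 × ln(3.24028) = 5.35 × 1.17566 = 6.2898 W/m².
CH₄: 0.036 × (√2457 − √693) = 0.036 × (49.5681 − 26.3249) = 0.036 × 23.2432 = 0.8368 W/m².
N₂O: 0.120 × (√352 − √266) = 0.120 × (18.7617 − 16.3095) = 0.120 × 2.4522 = 0.2943 W/m².
Total ΔF = 6.2898 + 0.8368 + 0.2943 = 7.4209 W/m².
ΔT = λ ΔF = 0.67 × 7.42 = 4.9714 K.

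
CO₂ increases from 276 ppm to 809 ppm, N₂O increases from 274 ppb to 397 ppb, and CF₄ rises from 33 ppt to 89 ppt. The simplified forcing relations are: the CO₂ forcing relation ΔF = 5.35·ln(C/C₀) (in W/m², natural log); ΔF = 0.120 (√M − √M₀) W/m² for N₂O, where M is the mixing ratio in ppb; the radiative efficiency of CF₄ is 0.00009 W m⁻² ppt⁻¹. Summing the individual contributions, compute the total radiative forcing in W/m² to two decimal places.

CO₂: 5.35 × ln(809/276) = 5.35 × ln(2.93116) = 5.35 × 1.07540 = 5.7534 W/m².
N₂O: 0.120 × (√397 − √274) = 0.120 × (19.9249 − 16.5529) = 0.120 × 3.3720 = 0.4046 W/m².
CF₄: ΔF = 0.00009 × (89 − 33) = 0.00009 × 56 = 0.0050 W/m².
Total ΔF = 5.7534 + 0.4046 + 0.0050 = 6.1630 W/m².

ΔF = 6.16 W/m²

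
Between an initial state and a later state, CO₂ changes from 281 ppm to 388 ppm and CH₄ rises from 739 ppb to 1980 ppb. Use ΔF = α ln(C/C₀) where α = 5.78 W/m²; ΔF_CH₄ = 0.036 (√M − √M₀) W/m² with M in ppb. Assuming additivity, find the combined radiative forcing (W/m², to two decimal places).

CO₂: 5.78 × ln(388/281) = 5.78 × ln(1.38078) = 5.78 × 0.32265 = 1.8649 W/m².
CH₄: 0.036 × (√1980 − √739) = 0.036 × (44.4972 − 27.1846) = 0.036 × 17.3126 = 0.6233 W/m².
Total ΔF = 1.8649 + 0.6233 = 2.4882 W/m².

ΔF = 2.49 W/m²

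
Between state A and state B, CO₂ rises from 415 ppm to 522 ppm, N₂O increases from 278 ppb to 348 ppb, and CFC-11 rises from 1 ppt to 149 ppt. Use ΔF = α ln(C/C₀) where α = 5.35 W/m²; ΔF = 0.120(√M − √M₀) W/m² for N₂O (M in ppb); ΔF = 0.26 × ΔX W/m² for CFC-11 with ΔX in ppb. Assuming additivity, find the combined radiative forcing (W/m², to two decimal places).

ΔF = 1.50 W/m²

CO₂: 5.35 × ln(522/415) = 5.35 × ln(1.25783) = 5.35 × 0.22939 = 1.2272 W/m².
N₂O: 0.120 × (√348 − √278) = 0.120 × (18.6548 − 16.6733) = 0.120 × 1.9815 = 0.2378 W/m².
CFC-11: Δ = 149 − 1 = 148 ppt = 0.148 ppb; ΔF = 0.26 × 0.148 = 0.0385 W/m².
Total ΔF = 1.2272 + 0.2378 + 0.0385 = 1.5035 W/m².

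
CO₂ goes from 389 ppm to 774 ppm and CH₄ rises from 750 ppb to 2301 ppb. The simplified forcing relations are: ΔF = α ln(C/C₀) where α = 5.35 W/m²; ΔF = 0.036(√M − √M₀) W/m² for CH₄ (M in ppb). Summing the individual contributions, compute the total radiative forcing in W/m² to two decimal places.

CO₂: 5.35 × ln(774/389) = 5.35 × ln(1.98972) = 5.35 × 0.68799 = 3.6807 W/m².
CH₄: 0.036 × (√2301 − √750) = 0.036 × (47.9687 − 27.3861) = 0.036 × 20.5826 = 0.7410 W/m².
Total ΔF = 3.6807 + 0.7410 = 4.4217 W/m².

ΔF = 4.42 W/m²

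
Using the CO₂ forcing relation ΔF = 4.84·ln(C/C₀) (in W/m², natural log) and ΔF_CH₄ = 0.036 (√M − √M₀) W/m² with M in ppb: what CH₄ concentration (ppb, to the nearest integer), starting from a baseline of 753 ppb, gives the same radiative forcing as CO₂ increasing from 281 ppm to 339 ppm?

CO₂ forcing: 4.84 × ln(339/281) = 4.84 × 0.187645 = 0.90820 W/m².
Set 0.036(√M − √753) = 0.90820: √M = 0.90820/0.036 + √753 = 25.2278 + 27.4408 = 52.6686.
M = (52.6686)² = 2773.98 ppb.

M ≈ 2774 ppb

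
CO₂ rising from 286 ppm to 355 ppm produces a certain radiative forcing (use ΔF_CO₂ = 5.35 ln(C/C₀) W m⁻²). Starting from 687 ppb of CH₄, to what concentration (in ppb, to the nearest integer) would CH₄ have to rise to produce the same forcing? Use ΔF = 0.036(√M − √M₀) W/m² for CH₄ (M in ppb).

M ≈ 3402 ppb

CO₂ forcing: 5.35 × ln(355/286) = 5.35 × 0.216126 = 1.15627 W/m².
Set 0.036(√M − √687) = 1.15627: √M = 1.15627/0.036 + √687 = 32.1186 + 26.2107 = 58.3293.
M = (58.3293)² = 3402.31 ppb.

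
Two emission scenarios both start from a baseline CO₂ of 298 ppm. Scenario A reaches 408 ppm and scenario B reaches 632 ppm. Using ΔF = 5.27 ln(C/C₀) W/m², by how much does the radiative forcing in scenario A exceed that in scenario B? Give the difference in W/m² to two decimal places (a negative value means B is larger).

ΔF_A − ΔF_B = -2.31 W/m²

ΔF_A = 5.27 ln(408/298) = 5.27 × 0.31417 = 1.6557 W/m².
ΔF_B = 5.27 ln(632/298) = 5.27 × 0.75180 = 3.9620 W/m².
Difference: 1.6557 − 3.9620 = -2.3063 W/m².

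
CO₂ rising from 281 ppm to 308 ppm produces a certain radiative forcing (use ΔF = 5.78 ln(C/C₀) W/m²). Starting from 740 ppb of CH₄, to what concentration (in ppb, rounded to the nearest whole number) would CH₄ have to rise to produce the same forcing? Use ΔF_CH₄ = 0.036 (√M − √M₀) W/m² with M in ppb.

M ≈ 1758 ppb

CO₂ forcing: 5.78 × ln(308/281) = 5.78 × 0.091745 = 0.53029 W/m².
Set 0.036(√M − √740) = 0.53029: √M = 0.53029/0.036 + √740 = 14.7303 + 27.2029 = 41.9332.
M = (41.9332)² = 1758.39 ppb.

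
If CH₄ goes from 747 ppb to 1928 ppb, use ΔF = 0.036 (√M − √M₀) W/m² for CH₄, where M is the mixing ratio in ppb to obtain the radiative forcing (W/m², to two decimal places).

ΔF = 0.60 W/m²

CH₄: 0.036 × (√1928 − √747) = 0.036 × (43.9090 − 27.3313) = 0.036 × 16.5777 = 0.5968 W/m².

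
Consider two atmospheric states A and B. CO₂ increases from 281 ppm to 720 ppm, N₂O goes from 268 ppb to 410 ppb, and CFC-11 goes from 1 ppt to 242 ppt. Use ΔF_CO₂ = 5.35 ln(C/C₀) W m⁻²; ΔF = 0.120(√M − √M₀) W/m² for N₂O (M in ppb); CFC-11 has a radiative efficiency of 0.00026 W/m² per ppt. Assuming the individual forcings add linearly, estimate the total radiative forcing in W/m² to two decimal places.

ΔF = 5.56 W/m²

CO₂: 5.35 × ln(720/281) = 5.35 × ln(2.56228) = 5.35 × 0.94090 = 5.0338 W/m².
N₂O: 0.120 × (√410 − √268) = 0.120 × (20.2485 − 16.3707) = 0.120 × 3.8778 = 0.4653 W/m².
CFC-11: ΔF = 0.00026 × (242 − 1) = 0.00026 × 241 = 0.0627 W/m².
Total ΔF = 5.0338 + 0.4653 + 0.0627 = 5.5618 W/m².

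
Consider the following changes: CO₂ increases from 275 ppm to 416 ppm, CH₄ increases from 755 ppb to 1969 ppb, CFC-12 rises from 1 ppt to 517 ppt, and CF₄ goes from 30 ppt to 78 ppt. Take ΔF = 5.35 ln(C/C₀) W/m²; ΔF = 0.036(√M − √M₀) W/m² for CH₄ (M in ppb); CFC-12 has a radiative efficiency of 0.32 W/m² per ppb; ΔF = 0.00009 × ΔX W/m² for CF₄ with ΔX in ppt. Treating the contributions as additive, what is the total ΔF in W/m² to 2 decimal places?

ΔF = 2.99 W/m²

CO₂: 5.35 × ln(416/275) = 5.35 × ln(1.51273) = 5.35 × 0.41392 = 2.2145 W/m².
CH₄: 0.036 × (√1969 − √755) = 0.036 × (44.3734 − 27.4773) = 0.036 × 16.8961 = 0.6083 W/m².
CFC-12: Δ = 517 − 1 = 516 ppt = 0.516 ppb; ΔF = 0.32 × 0.516 = 0.1651 W/m².
CF₄: ΔF = 0.00009 × (78 − 30) = 0.00009 × 48 = 0.0043 W/m².
Total ΔF = 2.2145 + 0.6083 + 0.1651 + 0.0043 = 2.9922 W/m².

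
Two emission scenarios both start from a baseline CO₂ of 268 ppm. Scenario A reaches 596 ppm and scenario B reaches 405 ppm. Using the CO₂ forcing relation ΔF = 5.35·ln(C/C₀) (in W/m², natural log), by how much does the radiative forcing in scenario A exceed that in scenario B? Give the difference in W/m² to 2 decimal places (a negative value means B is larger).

ΔF_A = 5.35 ln(596/268) = 5.35 × 0.79925 = 4.2760 W/m².
ΔF_B = 5.35 ln(405/268) = 5.35 × 0.41290 = 2.2090 W/m².
Difference: 4.2760 − 2.2090 = 2.0670 W/m².

ΔF_A − ΔF_B = 2.07 W/m²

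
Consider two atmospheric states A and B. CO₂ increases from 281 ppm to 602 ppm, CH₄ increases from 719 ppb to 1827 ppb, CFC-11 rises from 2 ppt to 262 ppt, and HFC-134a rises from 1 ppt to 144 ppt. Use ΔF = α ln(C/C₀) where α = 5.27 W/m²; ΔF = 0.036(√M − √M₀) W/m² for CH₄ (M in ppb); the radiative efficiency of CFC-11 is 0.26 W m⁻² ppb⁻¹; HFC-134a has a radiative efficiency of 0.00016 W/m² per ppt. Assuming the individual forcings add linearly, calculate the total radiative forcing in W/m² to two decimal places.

CO₂: 5.27 × ln(602/281) = 5.27 × ln(2.14235) = 5.27 × 0.76190 = 4.0152 W/m².
CH₄: 0.036 × (√1827 − √719) = 0.036 × (42.7434 − 26.8142) = 0.036 × 15.9292 = 0.5735 W/m².
CFC-11: Δ = 262 − 2 = 260 ppt = 0.260 ppb; ΔF = 0.26 × 0.260 = 0.0676 W/m².
HFC-134a: ΔF = 0.00016 × (144 − 1) = 0.00016 × 143 = 0.0229 W/m².
Total ΔF = 4.0152 + 0.5735 + 0.0676 + 0.0229 = 4.6792 W/m².

ΔF = 4.68 W/m²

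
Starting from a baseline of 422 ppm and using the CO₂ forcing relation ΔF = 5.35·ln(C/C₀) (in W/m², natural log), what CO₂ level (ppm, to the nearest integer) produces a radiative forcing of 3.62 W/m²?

C ≈ 830 ppm

Set 5.35 ln(C/422) = 3.62, so ln(C/422) = 3.62/5.35 = 0.67664.
Then C/422 = e^0.67664 = 1.96726, giving C = 422 × 1.96726 = 830.18 ppm.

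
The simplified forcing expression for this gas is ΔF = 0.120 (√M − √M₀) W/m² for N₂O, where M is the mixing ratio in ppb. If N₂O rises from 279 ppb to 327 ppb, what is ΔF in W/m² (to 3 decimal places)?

N₂O: 0.120 × (√327 − √279) = 0.120 × (18.0831 − 16.7033) = 0.120 × 1.3798 = 0.1656 W/m².

ΔF = 0.166 W/m²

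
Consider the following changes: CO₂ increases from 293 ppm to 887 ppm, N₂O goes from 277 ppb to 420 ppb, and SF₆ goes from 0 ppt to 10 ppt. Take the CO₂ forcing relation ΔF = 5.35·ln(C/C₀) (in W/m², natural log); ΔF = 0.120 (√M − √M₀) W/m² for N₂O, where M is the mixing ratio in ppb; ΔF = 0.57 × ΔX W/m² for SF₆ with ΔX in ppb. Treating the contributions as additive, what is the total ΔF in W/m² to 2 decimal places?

ΔF = 6.39 W/m²

CO₂: 5.35 × ln(887/293) = 5.35 × ln(3.02730) = 5.35 × 1.10767 = 5.9260 W/m².
N₂O: 0.120 × (√420 − √277) = 0.120 × (20.4939 − 16.6433) = 0.120 × 3.8506 = 0.4621 W/m².
SF₆: Δ = 10 − 0 = 10 ppt = 0.010 ppb; ΔF = 0.57 × 0.010 = 0.0057 W/m².
Total ΔF = 5.9260 + 0.4621 + 0.0057 = 6.3938 W/m².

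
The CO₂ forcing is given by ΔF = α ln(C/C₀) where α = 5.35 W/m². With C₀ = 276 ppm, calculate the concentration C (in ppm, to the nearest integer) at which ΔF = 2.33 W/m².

C ≈ 427 ppm

Set 5.35 ln(C/276) = 2.33, so ln(C/276) = 2.33/5.35 = 0.43551.
Then C/276 = e^0.43551 = 1.54575, giving C = 276 × 1.54575 = 426.63 ppm.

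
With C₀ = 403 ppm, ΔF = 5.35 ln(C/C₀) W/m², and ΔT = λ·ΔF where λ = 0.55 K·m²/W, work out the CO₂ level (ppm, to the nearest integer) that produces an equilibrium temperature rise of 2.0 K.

Required forcing: ΔF = ΔT/λ = 2.0/0.55 = 3.6364 W/m².
Then ln(C/403) = ΔF/5.35 = 3.6364/5.35 = 0.67970.
So C = 403 × e^0.67970 = 403 × 1.97329 = 795.24 ppm.

C ≈ 795 ppm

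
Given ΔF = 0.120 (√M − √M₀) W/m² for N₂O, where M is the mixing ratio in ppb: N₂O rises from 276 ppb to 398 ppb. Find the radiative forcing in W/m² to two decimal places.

N₂O: 0.120 × (√398 − √276) = 0.120 × (19.9499 − 16.6132) = 0.120 × 3.3367 = 0.4004 W/m².

ΔF = 0.40 W/m²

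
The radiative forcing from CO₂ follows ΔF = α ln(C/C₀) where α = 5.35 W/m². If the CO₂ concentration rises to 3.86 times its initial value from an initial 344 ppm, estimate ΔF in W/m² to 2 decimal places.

ΔF = 7.23 W/m²

ΔF = 5.35 × ln(3.86) = 5.35 × 1.35067 = 7.2261 W/m².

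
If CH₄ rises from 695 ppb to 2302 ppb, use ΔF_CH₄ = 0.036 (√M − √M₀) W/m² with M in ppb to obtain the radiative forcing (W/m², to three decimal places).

CH₄: 0.036 × (√2302 − √695) = 0.036 × (47.9792 − 26.3629) = 0.036 × 21.6163 = 0.7782 W/m².

ΔF = 0.778 W/m²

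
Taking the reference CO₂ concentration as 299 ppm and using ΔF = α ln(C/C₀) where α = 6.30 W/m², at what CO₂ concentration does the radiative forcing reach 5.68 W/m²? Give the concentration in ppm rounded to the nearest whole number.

Set 6.30 ln(C/299) = 5.68, so ln(C/299) = 5.68/6.30 = 0.90159.
Then C/299 = e^0.90159 = 2.46352, giving C = 299 × 2.46352 = 736.59 ppm.

C ≈ 737 ppm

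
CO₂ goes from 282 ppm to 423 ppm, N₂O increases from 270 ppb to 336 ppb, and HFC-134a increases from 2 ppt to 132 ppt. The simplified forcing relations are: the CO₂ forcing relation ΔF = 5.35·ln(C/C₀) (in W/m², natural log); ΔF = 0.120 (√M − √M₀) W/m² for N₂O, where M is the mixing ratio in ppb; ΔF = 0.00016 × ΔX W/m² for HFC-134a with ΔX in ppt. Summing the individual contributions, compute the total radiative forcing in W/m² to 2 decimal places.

CO₂: 5.35 × ln(423/282) = 5.35 × ln(1.50000) = 5.35 × 0.40547 = 2.1693 W/m².
N₂O: 0.120 × (√336 − √270) = 0.120 × (18.3303 − 16.4317) = 0.120 × 1.8986 = 0.2278 W/m².
HFC-134a: ΔF = 0.00016 × (132 − 2) = 0.00016 × 130 = 0.0208 W/m².
Total ΔF = 2.1693 + 0.2278 + 0.0208 = 2.4179 W/m².

ΔF = 2.42 W/m²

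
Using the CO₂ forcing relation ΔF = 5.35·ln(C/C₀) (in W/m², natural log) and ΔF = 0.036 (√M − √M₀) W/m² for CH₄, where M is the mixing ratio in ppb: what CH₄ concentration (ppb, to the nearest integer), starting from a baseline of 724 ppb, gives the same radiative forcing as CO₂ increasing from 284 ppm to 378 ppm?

CO₂ forcing: 5.35 × ln(378/284) = 5.35 × 0.285920 = 1.52967 W/m².
Set 0.036(√M − √724) = 1.52967: √M = 1.52967/0.036 + √724 = 42.4908 + 26.9072 = 69.3980.
M = (69.3980)² = 4816.08 ppb.

M ≈ 4816 ppb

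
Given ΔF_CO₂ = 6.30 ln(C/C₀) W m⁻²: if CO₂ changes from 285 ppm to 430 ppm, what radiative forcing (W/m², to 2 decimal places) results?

ΔF = 2.59 W/m²

CO₂: 6.30 × ln(430/285) = 6.30 × ln(1.50877) = 6.30 × 0.41129 = 2.5911 W/m².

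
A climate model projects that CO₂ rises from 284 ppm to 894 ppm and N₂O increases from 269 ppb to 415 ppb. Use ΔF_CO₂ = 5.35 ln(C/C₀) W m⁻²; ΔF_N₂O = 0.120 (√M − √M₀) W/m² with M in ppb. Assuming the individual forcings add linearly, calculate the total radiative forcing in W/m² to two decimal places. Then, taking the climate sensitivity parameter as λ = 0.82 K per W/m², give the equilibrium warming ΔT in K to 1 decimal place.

CO₂: 5.35 × ln(894/284) = 5.35 × ln(3.14789) = 5.35 × 1.14673 = 6.1350 W/m².
N₂O: 0.120 × (√415 − √269) = 0.120 × (20.3715 − 16.4012) = 0.120 × 3.9703 = 0.4764 W/m².
Total ΔF = 6.1350 + 0.4764 = 6.6114 W/m².
ΔT = λ ΔF = 0.82 × 6.61 = 5.4202 K.

ΔF = 6.61 W/m²; ΔT = 5.4 K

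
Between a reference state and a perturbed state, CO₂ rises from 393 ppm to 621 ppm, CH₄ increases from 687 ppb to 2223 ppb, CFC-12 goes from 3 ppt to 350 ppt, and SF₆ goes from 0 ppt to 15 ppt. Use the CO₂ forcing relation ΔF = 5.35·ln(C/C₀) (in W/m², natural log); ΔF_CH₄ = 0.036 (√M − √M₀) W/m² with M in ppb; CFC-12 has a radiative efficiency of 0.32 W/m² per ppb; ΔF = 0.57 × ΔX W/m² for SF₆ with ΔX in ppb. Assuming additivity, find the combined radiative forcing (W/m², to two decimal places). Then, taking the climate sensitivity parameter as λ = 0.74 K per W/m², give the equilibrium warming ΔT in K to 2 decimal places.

CO₂: 5.35 × ln(621/393) = 5.35 × ln(1.58015) = 5.35 × 0.45752 = 2.4477 W/m².
CH₄: 0.036 × (√2223 − √687) = 0.036 × (47.1487 − 26.2107) = 0.036 × 20.9380 = 0.7538 W/m².
CFC-12: Δ = 350 − 3 = 347 ppt = 0.347 ppb; ΔF = 0.32 × 0.347 = 0.1110 W/m².
SF₆: Δ = 15 − 0 = 15 ppt = 0.015 ppb; ΔF = 0.57 × 0.015 = 0.0086 W/m².
Total ΔF = 2.4477 + 0.7538 + 0.1110 + 0.0086 = 3.3211 W/m².
ΔT = λ ΔF = 0.74 × 3.32 = 2.4568 K.

ΔF = 3.32 W/m²; ΔT = 2.46 K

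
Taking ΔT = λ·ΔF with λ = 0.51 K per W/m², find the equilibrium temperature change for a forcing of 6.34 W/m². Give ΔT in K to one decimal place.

ΔT = λ ΔF = 0.51 × 6.34 = 3.2334 K.

ΔT = 3.2 K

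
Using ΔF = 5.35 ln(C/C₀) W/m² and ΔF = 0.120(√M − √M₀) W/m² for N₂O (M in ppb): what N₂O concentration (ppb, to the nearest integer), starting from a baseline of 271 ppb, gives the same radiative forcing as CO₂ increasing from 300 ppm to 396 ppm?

CO₂ forcing: 5.35 × ln(396/300) = 5.35 × 0.277632 = 1.48533 W/m².
Set 0.120(√M − √271) = 1.48533: √M = 1.48533/0.120 + √271 = 12.3778 + 16.4621 = 28.8399.
M = (28.8399)² = 831.74 ppb.

M ≈ 832 ppb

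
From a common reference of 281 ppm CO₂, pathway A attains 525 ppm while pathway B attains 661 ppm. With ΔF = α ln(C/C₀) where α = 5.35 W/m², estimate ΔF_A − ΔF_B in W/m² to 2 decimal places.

ΔF_A − ΔF_B = -1.23 W/m²

ΔF_A = 5.35 ln(525/281) = 5.35 × 0.62504 = 3.3440 W/m².
ΔF_B = 5.35 ln(661/281) = 5.35 × 0.85540 = 4.5764 W/m².
Difference: 3.3440 − 4.5764 = -1.2324 W/m².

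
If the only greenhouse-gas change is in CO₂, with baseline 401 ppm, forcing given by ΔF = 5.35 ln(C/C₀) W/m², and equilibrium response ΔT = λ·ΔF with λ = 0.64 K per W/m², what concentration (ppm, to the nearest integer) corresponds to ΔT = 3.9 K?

Required forcing: ΔF = ΔT/λ = 3.9/0.64 = 6.0938 W/m².
Then ln(C/401) = ΔF/5.35 = 6.0938/5.35 = 1.13903.
So C = 401 × e^1.13903 = 401 × 3.12374 = 1252.62 ppm.

C ≈ 1253 ppm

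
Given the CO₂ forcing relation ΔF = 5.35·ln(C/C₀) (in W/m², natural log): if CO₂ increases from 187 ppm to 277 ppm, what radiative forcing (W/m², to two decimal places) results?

ΔF = 2.10 W/m²

CO₂: 5.35 × ln(277/187) = 5.35 × ln(1.48128) = 5.35 × 0.39291 = 2.1021 W/m².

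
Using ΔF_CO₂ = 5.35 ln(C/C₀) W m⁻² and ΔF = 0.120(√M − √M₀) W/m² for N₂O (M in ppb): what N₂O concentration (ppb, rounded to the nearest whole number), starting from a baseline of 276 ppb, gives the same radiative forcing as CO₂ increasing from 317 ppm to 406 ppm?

M ≈ 764 ppb

CO₂ forcing: 5.35 × ln(406/317) = 5.35 × 0.247451 = 1.32386 W/m².
Set 0.120(√M − √276) = 1.32386: √M = 1.32386/0.120 + √276 = 11.0322 + 16.6132 = 27.6454.
M = (27.6454)² = 764.27 ppb.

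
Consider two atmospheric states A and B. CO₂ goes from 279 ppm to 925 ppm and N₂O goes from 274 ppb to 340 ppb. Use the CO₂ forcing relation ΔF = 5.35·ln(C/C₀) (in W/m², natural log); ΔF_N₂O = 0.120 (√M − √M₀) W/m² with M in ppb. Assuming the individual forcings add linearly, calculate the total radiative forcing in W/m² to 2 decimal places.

ΔF = 6.64 W/m²

CO₂: 5.35 × ln(925/279) = 5.35 × ln(3.31541) = 5.35 × 1.19858 = 6.4124 W/m².
N₂O: 0.120 × (√340 − √274) = 0.120 × (18.4391 − 16.5529) = 0.120 × 1.8862 = 0.2263 W/m².
Total ΔF = 6.4124 + 0.2263 = 6.6387 W/m².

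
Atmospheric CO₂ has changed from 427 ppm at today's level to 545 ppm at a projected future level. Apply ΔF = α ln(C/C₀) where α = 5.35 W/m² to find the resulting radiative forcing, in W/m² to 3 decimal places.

CO₂: 5.35 × ln(545/427) = 5.35 × ln(1.27635) = 5.35 × 0.24400 = 1.3054 W/m².

ΔF = 1.305 W/m²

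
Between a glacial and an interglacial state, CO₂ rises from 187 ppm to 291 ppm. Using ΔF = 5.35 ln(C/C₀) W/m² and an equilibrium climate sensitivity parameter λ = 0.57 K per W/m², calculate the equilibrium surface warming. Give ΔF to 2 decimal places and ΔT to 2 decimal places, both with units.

ΔF = 2.37 W/m²; ΔT = 1.35 K

CO₂: 5.35 × ln(291/187) = 5.35 × ln(1.55615) = 5.35 × 0.44221 = 2.3658 W/m².
ΔT = λ ΔF = 0.57 × 2.37 = 1.3509 K.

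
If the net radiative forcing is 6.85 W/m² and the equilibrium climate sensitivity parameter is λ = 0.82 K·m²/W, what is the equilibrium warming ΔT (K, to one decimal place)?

ΔT = λ ΔF = 0.82 × 6.85 = 5.6170 K.

ΔT = 5.6 K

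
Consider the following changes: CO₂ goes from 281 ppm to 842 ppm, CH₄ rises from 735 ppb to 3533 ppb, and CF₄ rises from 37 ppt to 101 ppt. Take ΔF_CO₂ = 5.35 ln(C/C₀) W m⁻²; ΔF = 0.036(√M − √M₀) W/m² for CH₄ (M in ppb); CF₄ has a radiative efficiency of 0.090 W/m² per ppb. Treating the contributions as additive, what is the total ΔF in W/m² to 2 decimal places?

ΔF = 7.04 W/m²

CO₂: 5.35 × ln(842/281) = 5.35 × ln(2.99644) = 5.35 × 1.09742 = 5.8712 W/m².
CH₄: 0.036 × (√3533 − √735) = 0.036 × (59.4390 − 27.1109) = 0.036 × 32.3281 = 1.1638 W/m².
CF₄: Δ = 101 − 37 = 64 ppt = 0.064 ppb; ΔF = 0.090 × 0.064 = 0.0058 W/m².
Total ΔF = 5.8712 + 1.1638 + 0.0058 = 7.0408 W/m².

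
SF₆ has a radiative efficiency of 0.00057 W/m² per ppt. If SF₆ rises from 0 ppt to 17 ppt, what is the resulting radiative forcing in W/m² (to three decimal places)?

SF₆: ΔF = 0.00057 × (17 − 0) = 0.00057 × 17 = 0.0097 W/m².

ΔF = 0.010 W/m²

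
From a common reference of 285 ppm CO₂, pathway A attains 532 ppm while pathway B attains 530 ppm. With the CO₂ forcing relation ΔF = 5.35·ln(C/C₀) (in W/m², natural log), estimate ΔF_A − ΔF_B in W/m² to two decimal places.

ΔF_A = 5.35 ln(532/285) = 5.35 × 0.62415 = 3.3392 W/m².
ΔF_B = 5.35 ln(530/285) = 5.35 × 0.62039 = 3.3191 W/m².
Difference: 3.3392 − 3.3191 = 0.0201 W/m².

ΔF_A − ΔF_B = 0.02 W/m²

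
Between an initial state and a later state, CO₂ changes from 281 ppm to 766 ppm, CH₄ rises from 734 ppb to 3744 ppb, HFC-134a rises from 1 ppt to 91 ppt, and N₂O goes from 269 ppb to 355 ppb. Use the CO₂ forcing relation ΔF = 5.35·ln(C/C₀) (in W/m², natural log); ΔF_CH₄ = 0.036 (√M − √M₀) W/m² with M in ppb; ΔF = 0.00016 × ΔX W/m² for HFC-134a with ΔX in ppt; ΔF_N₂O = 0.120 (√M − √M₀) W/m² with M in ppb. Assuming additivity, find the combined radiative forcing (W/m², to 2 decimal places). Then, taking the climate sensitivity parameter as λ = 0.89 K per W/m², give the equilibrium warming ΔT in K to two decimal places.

CO₂: 5.35 × ln(766/281) = 5.35 × ln(2.72598) = 5.35 × 1.00283 = 5.3651 W/m².
CH₄: 0.036 × (√3744 − √734) = 0.036 × (61.1882 − 27.0924) = 0.036 × 34.0958 = 1.2274 W/m².
HFC-134a: ΔF = 0.00016 × (91 − 1) = 0.00016 × 90 = 0.0144 W/m².
N₂O: 0.120 × (√355 − √269) = 0.120 × (18.8414 − 16.4012) = 0.120 × 2.4402 = 0.2928 W/m².
Total ΔF = 5.3651 + 1.2274 + 0.0144 + 0.2928 = 6.8997 W/m².
ΔT = λ ΔF = 0.89 × 6.90 = 6.1410 K.

ΔF = 6.90 W/m²; ΔT = 6.14 K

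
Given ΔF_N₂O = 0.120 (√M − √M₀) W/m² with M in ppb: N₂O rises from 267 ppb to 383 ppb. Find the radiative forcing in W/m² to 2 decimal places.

ΔF = 0.39 W/m²

N₂O: 0.120 × (√383 − √267) = 0.120 × (19.5704 − 16.3401) = 0.120 × 3.2303 = 0.3876 W/m².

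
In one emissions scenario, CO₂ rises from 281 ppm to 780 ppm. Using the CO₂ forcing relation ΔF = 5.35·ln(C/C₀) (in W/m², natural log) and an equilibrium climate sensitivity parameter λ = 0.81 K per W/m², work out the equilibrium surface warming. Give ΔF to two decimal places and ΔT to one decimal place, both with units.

CO₂: 5.35 × ln(780/281) = 5.35 × ln(2.77580) = 5.35 × 1.02094 = 5.4620 W/m².
ΔT = λ ΔF = 0.81 × 5.46 = 4.4226 K.

ΔF = 5.46 W/m²; ΔT = 4.4 K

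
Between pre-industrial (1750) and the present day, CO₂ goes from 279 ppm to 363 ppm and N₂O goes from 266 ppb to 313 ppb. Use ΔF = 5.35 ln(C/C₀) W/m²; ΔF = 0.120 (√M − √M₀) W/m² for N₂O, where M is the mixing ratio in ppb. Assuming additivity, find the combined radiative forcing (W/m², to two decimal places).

CO₂: 5.35 × ln(363/279) = 5.35 × ln(1.30108) = 5.35 × 0.26319 = 1.4081 W/m².
N₂O: 0.120 × (√313 − √266) = 0.120 × (17.6918 − 16.3095) = 0.120 × 1.3823 = 0.1659 W/m².
Total ΔF = 1.4081 + 0.1659 = 1.5740 W/m².

ΔF = 1.57 W/m²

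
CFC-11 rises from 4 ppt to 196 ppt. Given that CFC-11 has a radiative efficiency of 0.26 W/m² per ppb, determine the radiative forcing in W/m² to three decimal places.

ΔF = 0.050 W/m²

CFC-11: Δ = 196 − 4 = 192 ppt = 0.192 ppb; ΔF = 0.26 × 0.192 = 0.0499 W/m².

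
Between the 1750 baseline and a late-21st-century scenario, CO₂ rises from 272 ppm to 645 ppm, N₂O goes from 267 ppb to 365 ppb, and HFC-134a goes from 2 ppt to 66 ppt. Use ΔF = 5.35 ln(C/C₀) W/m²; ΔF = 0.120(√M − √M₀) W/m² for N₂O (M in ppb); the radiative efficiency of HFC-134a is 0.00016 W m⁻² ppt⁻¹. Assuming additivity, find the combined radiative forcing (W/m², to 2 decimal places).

CO₂: 5.35 × ln(645/272) = 5.35 × ln(2.37132) = 5.35 × 0.86345 = 4.6195 W/m².
N₂O: 0.120 × (√365 − √267) = 0.120 × (19.1050 − 16.3401) = 0.120 × 2.7649 = 0.3318 W/m².
HFC-134a: ΔF = 0.00016 × (66 − 2) = 0.00016 × 64 = 0.0102 W/m².
Total ΔF = 4.6195 + 0.3318 + 0.0102 = 4.9615 W/m².

ΔF = 4.96 W/m²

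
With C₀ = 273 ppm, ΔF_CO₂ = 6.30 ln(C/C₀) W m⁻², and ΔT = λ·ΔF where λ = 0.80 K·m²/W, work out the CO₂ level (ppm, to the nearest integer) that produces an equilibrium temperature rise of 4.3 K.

C ≈ 641 ppm

Required forcing: ΔF = ΔT/λ = 4.3/0.80 = 5.3750 W/m².
Then ln(C/273) = ΔF/6.30 = 5.3750/6.30 = 0.85317.
So C = 273 × e^0.85317 = 273 × 2.34708 = 640.75 ppm.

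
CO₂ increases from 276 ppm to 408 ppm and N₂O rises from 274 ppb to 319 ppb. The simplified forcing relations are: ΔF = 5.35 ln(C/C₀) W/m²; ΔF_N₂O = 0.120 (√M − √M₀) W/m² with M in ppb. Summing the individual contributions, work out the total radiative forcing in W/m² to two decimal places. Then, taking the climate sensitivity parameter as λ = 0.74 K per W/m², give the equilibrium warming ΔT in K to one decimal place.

ΔF = 2.25 W/m²; ΔT = 1.7 K

CO₂: 5.35 × ln(408/276) = 5.35 × ln(1.47826) = 5.35 × 0.39087 = 2.0912 W/m².
N₂O: 0.120 × (√319 − √274) = 0.120 × (17.8606 − 16.5529) = 0.120 × 1.3077 = 0.1569 W/m².
Total ΔF = 2.0912 + 0.1569 = 2.2481 W/m².
ΔT = λ ΔF = 0.74 × 2.25 = 1.6650 K.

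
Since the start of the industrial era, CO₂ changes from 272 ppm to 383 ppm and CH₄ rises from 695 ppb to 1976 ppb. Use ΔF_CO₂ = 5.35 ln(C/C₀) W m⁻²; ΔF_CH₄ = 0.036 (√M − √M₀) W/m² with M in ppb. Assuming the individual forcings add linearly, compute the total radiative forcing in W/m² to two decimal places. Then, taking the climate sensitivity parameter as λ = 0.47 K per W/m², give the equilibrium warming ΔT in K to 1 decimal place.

ΔF = 2.48 W/m²; ΔT = 1.2 K

CO₂: 5.35 × ln(383/272) = 5.35 × ln(1.40809) = 5.35 × 0.34223 = 1.8309 W/m².
CH₄: 0.036 × (√1976 − √695) = 0.036 × (44.4522 − 26.3629) = 0.036 × 18.0893 = 0.6512 W/m².
Total ΔF = 1.8309 + 0.6512 = 2.4821 W/m².
ΔT = λ ΔF = 0.47 × 2.48 = 1.1656 K.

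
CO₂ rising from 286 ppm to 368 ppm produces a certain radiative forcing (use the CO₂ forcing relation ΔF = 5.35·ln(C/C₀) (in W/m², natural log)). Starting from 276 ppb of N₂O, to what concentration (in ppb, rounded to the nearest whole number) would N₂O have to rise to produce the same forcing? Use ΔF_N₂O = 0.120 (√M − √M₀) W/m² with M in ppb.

M ≈ 776 ppb

CO₂ forcing: 5.35 × ln(368/286) = 5.35 × 0.252091 = 1.34869 W/m².
Set 0.120(√M − √276) = 1.34869: √M = 1.34869/0.120 + √276 = 11.2391 + 16.6132 = 27.8523.
M = (27.8523)² = 775.75 ppb.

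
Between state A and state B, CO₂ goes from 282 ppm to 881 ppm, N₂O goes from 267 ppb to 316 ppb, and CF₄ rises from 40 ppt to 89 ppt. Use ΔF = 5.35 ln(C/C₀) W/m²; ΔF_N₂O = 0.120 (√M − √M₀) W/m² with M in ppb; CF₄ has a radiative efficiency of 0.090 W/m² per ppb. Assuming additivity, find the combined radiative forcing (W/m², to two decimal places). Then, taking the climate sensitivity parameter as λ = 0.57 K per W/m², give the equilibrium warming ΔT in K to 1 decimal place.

CO₂: 5.35 × ln(881/282) = 5.35 × ln(3.12411) = 5.35 × 1.13915 = 6.0945 W/m².
N₂O: 0.120 × (√316 − √267) = 0.120 × (17.7764 − 16.3401) = 0.120 × 1.4363 = 0.1724 W/m².
CF₄: Δ = 89 − 40 = 49 ppt = 0.049 ppb; ΔF = 0.090 × 0.049 = 0.0044 W/m².
Total ΔF = 6.0945 + 0.1724 + 0.0044 = 6.2713 W/m².
ΔT = λ ΔF = 0.57 × 6.27 = 3.5739 K.

ΔF = 6.27 W/m²; ΔT = 3.6 K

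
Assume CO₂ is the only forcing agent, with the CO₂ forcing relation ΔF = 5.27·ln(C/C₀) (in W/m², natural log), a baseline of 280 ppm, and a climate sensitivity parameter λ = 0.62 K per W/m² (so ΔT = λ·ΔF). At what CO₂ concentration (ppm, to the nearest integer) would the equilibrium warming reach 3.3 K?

C ≈ 769 ppm

Required forcing: ΔF = ΔT/λ = 3.3/0.62 = 5.3226 W/m².
Then ln(C/280) = ΔF/5.27 = 5.3226/5.27 = 1.00998.
So C = 280 × e^1.00998 = 280 × 2.74555 = 768.75 ppm.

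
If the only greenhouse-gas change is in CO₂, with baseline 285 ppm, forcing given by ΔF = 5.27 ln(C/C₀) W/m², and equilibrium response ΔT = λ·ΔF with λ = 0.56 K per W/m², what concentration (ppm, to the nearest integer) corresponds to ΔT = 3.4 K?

C ≈ 902 ppm

Required forcing: ΔF = ΔT/λ = 3.4/0.56 = 6.0714 W/m².
Then ln(C/285) = ΔF/5.27 = 6.0714/5.27 = 1.15207.
So C = 285 × e^1.15207 = 285 × 3.16474 = 901.95 ppm.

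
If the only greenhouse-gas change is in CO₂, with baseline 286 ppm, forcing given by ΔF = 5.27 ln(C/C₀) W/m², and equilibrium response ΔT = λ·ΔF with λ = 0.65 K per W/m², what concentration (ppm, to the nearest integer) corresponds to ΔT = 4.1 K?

Required forcing: ΔF = ΔT/λ = 4.1/0.65 = 6.3077 W/m².
Then ln(C/286) = ΔF/5.27 = 6.3077/5.27 = 1.19691.
So C = 286 × e^1.19691 = 286 × 3.30987 = 946.62 ppm.

C ≈ 947 ppm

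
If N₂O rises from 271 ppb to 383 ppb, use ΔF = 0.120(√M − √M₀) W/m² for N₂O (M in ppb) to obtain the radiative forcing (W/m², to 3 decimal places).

ΔF = 0.373 W/m²

N₂O: 0.120 × (√383 − √271) = 0.120 × (19.5704 − 16.4621) = 0.120 × 3.1083 = 0.3730 W/m².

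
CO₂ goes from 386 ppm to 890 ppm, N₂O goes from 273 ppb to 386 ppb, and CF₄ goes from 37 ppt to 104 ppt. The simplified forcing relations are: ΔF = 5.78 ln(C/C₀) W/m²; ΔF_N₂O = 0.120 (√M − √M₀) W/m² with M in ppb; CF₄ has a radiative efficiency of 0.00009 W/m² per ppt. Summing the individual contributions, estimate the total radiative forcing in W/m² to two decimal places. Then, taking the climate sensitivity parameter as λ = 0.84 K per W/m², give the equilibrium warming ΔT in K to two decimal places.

CO₂: 5.78 × ln(890/386) = 5.78 × ln(2.30570) = 5.78 × 0.83538 = 4.8285 W/m².
N₂O: 0.120 × (√386 − √273) = 0.120 × (19.6469 − 16.5227) = 0.120 × 3.1242 = 0.3749 W/m².
CF₄: ΔF = 0.00009 × (104 − 37) = 0.00009 × 67 = 0.0060 W/m².
Total ΔF = 4.8285 + 0.3749 + 0.0060 = 5.2094 W/m².
ΔT = λ ΔF = 0.84 × 5.21 = 4.3764 K.

ΔF = 5.21 W/m²; ΔT = 4.38 K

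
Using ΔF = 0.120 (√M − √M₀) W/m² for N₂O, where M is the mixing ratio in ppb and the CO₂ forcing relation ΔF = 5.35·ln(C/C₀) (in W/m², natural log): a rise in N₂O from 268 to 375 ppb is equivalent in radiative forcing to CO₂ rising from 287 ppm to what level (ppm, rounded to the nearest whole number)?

N₂O forcing: 0.120 × (√375 − √268) = 0.120 × (19.3649 − 16.3707) = 0.120 × 2.9942 = 0.35930 W/m².
Set 5.35 ln(C/287) = 0.35930: ln(C/287) = 0.35930/5.35 = 0.06716, so C = 287 × e^0.06716 = 287 × 1.06947 = 306.94 ppm.

C ≈ 307 ppm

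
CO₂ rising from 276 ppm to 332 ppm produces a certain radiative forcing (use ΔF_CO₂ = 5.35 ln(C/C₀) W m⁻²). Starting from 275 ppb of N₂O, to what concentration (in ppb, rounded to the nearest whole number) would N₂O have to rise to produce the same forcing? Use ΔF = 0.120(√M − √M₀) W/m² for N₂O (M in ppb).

M ≈ 616 ppb

CO₂ forcing: 5.35 × ln(332/276) = 5.35 × 0.184734 = 0.98833 W/m².
Set 0.120(√M − √275) = 0.98833: √M = 0.98833/0.120 + √275 = 8.2361 + 16.5831 = 24.8192.
M = (24.8192)² = 615.99 ppb.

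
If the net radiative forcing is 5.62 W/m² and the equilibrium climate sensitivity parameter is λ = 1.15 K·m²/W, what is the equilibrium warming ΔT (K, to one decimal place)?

ΔT = λ ΔF = 1.15 × 5.62 = 6.4630 K.

ΔT = 6.5 K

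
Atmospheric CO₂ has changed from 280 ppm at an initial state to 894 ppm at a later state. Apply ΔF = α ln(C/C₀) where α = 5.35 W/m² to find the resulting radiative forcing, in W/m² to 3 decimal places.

CO₂: 5.35 × ln(894/280) = 5.35 × ln(3.19286) = 5.35 × 1.16092 = 6.2109 W/m².

ΔF = 6.211 W/m²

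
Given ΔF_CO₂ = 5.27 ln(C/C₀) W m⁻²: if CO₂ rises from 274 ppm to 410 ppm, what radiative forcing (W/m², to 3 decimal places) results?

CO₂: 5.27 × ln(410/274) = 5.27 × ln(1.49635) = 5.27 × 0.40303 = 2.1240 W/m².

ΔF = 2.124 W/m²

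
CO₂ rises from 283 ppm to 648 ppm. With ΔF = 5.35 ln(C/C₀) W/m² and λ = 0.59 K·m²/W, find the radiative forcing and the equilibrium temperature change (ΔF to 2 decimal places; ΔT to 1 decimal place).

ΔF = 4.43 W/m²; ΔT = 2.6 K

CO₂: 5.35 × ln(648/283) = 5.35 × ln(2.28975) = 5.35 × 0.82844 = 4.4322 W/m².
ΔT = λ ΔF = 0.59 × 4.43 = 2.6137 K.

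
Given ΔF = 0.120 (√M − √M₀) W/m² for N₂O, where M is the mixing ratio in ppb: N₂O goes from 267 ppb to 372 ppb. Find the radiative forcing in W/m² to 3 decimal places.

N₂O: 0.120 × (√372 − √267) = 0.120 × (19.2873 − 16.3401) = 0.120 × 2.9472 = 0.3537 W/m².

ΔF = 0.354 W/m²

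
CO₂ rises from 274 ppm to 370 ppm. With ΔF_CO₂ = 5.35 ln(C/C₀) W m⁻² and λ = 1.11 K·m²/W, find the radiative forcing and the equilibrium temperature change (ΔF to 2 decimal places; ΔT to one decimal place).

CO₂: 5.35 × ln(370/274) = 5.35 × ln(1.35036) = 5.35 × 0.30037 = 1.6070 W/m².
ΔT = λ ΔF = 1.11 × 1.61 = 1.7871 K.

ΔF = 1.61 W/m²; ΔT = 1.8 K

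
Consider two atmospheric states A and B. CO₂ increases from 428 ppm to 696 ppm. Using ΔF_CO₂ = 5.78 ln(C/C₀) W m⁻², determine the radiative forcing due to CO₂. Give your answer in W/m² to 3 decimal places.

CO₂: 5.78 × ln(696/428) = 5.78 × ln(1.62617) = 5.78 × 0.48623 = 2.8104 W/m².

ΔF = 2.810 W/m²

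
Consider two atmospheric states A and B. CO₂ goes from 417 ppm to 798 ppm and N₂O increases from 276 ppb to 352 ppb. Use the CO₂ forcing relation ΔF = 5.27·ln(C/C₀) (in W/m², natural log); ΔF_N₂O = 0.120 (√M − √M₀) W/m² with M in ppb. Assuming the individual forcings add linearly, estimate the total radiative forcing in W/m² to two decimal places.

ΔF = 3.68 W/m²

CO₂: 5.27 × ln(798/417) = 5.27 × ln(1.91367) = 5.27 × 0.64902 = 3.4203 W/m².
N₂O: 0.120 × (√352 − √276) = 0.120 × (18.7617 − 16.6132) = 0.120 × 2.1485 = 0.2578 W/m².
Total ΔF = 3.4203 + 0.2578 = 3.6781 W/m².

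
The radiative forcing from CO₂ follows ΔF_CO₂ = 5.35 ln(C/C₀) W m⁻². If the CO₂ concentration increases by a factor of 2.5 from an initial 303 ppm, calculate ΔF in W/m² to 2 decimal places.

ΔF = 4.90 W/m²

ΔF = 5.35 × ln(2.5) = 5.35 × 0.91629 = 4.9022 W/m².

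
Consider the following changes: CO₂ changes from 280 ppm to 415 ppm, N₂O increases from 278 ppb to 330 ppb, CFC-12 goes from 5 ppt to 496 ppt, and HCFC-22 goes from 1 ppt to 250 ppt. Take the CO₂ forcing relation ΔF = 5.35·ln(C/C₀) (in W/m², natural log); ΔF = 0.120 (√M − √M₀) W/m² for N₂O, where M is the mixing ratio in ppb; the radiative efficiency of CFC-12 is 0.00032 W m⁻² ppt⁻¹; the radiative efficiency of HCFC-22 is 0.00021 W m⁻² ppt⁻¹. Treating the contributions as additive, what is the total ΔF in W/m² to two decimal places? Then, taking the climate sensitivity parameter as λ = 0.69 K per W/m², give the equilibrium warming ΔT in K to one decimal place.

ΔF = 2.49 W/m²; ΔT = 1.7 K

CO₂: 5.35 × ln(415/280) = 5.35 × ln(1.48214) = 5.35 × 0.39349 = 2.1052 W/m².
N₂O: 0.120 × (√330 − √278) = 0.120 × (18.1659 − 16.6733) = 0.120 × 1.4926 = 0.1791 W/m².
CFC-12: ΔF = 0.00032 × (496 − 5) = 0.00032 × 491 = 0.1571 W/m².
HCFC-22: ΔF = 0.00021 × (250 − 1) = 0.00021 × 249 = 0.0523 W/m².
Total ΔF = 2.1052 + 0.1791 + 0.1571 + 0.0523 = 2.4937 W/m².
ΔT = λ ΔF = 0.69 × 2.49 = 1.7181 K.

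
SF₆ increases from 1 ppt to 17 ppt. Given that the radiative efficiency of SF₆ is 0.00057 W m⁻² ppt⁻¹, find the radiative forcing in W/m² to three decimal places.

ΔF = 0.009 W/m²

SF₆: ΔF = 0.00057 × (17 − 1) = 0.00057 × 16 = 0.0091 W/m².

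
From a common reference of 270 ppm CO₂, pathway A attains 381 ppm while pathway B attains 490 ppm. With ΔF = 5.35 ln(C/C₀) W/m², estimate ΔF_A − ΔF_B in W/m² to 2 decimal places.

ΔF_A − ΔF_B = -1.35 W/m²

ΔF_A = 5.35 ln(381/270) = 5.35 × 0.34438 = 1.8424 W/m².
ΔF_B = 5.35 ln(490/270) = 5.35 × 0.59598 = 3.1885 W/m².
Difference: 1.8424 − 3.1885 = -1.3461 W/m².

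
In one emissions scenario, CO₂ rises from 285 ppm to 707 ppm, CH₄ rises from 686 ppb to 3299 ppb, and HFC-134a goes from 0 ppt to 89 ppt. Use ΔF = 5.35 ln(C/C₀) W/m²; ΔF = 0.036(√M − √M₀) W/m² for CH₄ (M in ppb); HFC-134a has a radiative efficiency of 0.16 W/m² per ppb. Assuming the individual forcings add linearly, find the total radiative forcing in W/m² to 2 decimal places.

ΔF = 6.00 W/m²

CO₂: 5.35 × ln(707/285) = 5.35 × ln(2.48070) = 5.35 × 0.90854 = 4.8607 W/m².
CH₄: 0.036 × (√3299 − √686) = 0.036 × (57.4369 − 26.1916) = 0.036 × 31.2453 = 1.1248 W/m².
HFC-134a: Δ = 89 − 0 = 89 ppt = 0.089 ppb; ΔF = 0.16 × 0.089 = 0.0142 W/m².
Total ΔF = 4.8607 + 1.1248 + 0.0142 = 5.9997 W/m².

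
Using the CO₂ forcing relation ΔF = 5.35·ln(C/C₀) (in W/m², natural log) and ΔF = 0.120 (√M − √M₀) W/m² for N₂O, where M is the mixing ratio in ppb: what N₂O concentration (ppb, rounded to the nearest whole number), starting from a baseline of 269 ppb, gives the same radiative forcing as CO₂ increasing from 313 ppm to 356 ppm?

CO₂ forcing: 5.35 × ln(356/313) = 5.35 × 0.128728 = 0.68869 W/m².
Set 0.120(√M − √269) = 0.68869: √M = 0.68869/0.120 + √269 = 5.7391 + 16.4012 = 22.1403.
M = (22.1403)² = 490.19 ppb.

M ≈ 490 ppb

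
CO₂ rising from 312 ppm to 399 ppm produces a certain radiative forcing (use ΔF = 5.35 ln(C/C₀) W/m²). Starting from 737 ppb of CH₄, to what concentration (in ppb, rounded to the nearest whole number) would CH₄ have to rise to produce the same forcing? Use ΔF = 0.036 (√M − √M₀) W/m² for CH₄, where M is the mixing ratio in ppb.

M ≈ 4058 ppb

CO₂ forcing: 5.35 × ln(399/312) = 5.35 × 0.245958 = 1.31588 W/m².
Set 0.036(√M − √737) = 1.31588: √M = 1.31588/0.036 + √737 = 36.5522 + 27.1477 = 63.6999.
M = (63.6999)² = 4057.68 ppb.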